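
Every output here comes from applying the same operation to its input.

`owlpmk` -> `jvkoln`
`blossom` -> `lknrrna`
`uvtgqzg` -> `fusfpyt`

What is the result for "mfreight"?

The transformation: shift every letter 1 place backward in the alphabet (wrapping around), then swap the first and last characters.
For "mfreight", step one produces "leqdhfgs"; step two turns that into "seqdhfgl".

seqdhfgl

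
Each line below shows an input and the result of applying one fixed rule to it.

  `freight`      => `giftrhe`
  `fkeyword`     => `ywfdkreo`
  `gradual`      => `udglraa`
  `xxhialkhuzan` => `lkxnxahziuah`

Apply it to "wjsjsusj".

jswjjssu

Rule — take characters alternately from the front and the back (1st, last, 2nd, 2nd-last, ...), then move the last 2 characters to the front (rotate right by 2).
"wjsjsusj" → "wjjssujs" → "jswjjssu".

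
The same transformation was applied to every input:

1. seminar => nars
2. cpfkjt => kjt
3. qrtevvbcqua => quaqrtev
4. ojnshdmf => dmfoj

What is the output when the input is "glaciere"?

Rule — move the last 3 characters to the front (rotate right by 3), then delete the last 3 characters.
Working it through for "glaciere": intermediate "ereglaci", final "eregl".

eregl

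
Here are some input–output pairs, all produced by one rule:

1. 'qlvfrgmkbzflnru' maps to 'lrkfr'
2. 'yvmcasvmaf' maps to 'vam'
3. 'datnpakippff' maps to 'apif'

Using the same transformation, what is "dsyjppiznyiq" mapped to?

spzi

The rule is to keep one character in every 3, starting at position 2 (positions 2nd, 5th, 8th, ...).
Doing the same to "dsyjppiznyiq": "spzi".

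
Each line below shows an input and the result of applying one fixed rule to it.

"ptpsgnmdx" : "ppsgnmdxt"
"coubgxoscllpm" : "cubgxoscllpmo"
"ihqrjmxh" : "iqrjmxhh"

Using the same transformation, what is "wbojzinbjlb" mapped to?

wojzinbjlbb

In each case the input is transformed by: move the first character to the end, then swap the first and last characters.
On "wbojzinbjlb": the first step gives "bojzinbjlbw", and the second then gives "wojzinbjlbb".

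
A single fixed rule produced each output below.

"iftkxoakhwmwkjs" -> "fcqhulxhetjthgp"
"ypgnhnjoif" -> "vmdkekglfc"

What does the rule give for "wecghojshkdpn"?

tbzdelgpehamk

What's happening: shift every letter 3 places backward in the alphabet (wrapping around).
"wecghojshkdpn" → "tbzdelgpehamk".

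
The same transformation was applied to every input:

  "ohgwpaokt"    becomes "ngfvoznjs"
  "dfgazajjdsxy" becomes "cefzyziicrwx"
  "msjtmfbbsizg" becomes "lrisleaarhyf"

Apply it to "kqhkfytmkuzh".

The transformation: shift every letter 1 place backward in the alphabet (wrapping around).
On "kqhkfytmkuzh" that produces "jpgjexsljtyg".

jpgjexsljtyg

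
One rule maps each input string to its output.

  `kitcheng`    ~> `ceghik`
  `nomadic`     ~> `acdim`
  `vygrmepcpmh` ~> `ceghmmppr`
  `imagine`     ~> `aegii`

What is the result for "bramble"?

abbel

Each output is the input with this applied: sort the characters into alphabetical order, then delete the last 2 characters.
For "bramble" the result is "abbel".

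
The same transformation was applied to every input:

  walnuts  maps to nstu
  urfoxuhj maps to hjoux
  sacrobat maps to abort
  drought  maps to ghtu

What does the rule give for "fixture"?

What's happening: delete the first 3 characters, then sort the characters into alphabetical order.
Working it through for "fixture": intermediate "ture", final "ertu".

ertu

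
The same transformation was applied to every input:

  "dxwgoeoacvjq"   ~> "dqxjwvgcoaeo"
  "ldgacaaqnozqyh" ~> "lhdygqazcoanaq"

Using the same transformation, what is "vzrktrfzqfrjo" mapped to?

In each case the input is transformed by: take characters alternately from the front and the back (1st, last, 2nd, 2nd-last, ...).
Doing the same to "vzrktrfzqfrjo": "vozjrrkftqrzf".

vozjrrkftqrzf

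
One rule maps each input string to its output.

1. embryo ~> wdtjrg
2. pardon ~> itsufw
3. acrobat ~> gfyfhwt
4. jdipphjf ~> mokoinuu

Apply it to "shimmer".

What's happening: move the last 3 characters to the front (rotate right by 3), then shift every letter 5 places forward in the alphabet (wrapping around).
Applying both steps to "shimmer": "mershim", then "rjwxmnr".
(Check on "jdipphjf": → "hjfjdipp" → "mokoinuu" ✓)

rjwxmnr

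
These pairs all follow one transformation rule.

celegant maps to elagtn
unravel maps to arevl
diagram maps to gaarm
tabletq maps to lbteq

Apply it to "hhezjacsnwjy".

zeajscwnyj

In each case the input is transformed by: swap each adjacent pair of characters (1↔2, 3↔4, ...), then delete the first 2 characters.
Working it through for "hhezjacsnwjy": intermediate "hhzeajscwnyj", final "zeajscwnyj".
(Check on "diagram": → "idgaarm" → "gaarm" ✓)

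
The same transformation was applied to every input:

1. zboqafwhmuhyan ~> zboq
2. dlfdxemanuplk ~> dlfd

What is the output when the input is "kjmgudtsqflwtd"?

The rule is to keep only the first 4 characters.
Applying that to "kjmgudtsqflwtd" gives "kjmg".

kjmg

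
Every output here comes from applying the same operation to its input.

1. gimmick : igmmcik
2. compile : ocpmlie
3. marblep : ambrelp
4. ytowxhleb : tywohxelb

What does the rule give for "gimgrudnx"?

Rule — swap each adjacent pair of characters (1↔2, 3↔4, ...).
"gimgrudnx" → "iggmurndx".

iggmurndx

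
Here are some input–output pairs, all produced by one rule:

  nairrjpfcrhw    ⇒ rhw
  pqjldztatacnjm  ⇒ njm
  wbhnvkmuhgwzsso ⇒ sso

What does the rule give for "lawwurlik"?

Rule — keep only the last 3 characters.
For "lawwurlik" the result is "lik".

lik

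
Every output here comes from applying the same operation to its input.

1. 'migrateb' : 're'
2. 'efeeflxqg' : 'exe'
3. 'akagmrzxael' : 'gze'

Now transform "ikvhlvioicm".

Rule — move the first character to the end, then keep one character in every 3, starting at position 3 (positions 3rd, 6th, 9th, ...).
Applying that to "ikvhlvioicm" gives "hic".

hic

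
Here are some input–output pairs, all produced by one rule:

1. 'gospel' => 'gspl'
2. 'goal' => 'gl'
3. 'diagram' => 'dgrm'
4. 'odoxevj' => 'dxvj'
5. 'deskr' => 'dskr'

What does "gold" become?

gld

The transformation: remove every vowel.
For "gold" the result is "gld".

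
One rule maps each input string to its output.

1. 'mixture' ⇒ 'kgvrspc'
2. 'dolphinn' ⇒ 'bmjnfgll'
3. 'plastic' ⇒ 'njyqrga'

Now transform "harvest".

fyptcqr

Looking at the pairs, the operation is to shift every letter 2 places backward in the alphabet (wrapping around).
Doing the same to "harvest": "fyptcqr".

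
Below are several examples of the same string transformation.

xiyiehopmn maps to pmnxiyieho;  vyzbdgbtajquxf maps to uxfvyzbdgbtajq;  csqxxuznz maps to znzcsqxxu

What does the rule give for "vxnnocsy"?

csyvxnno

The transformation: move the last 3 characters to the front (rotate right by 3).
Applying that to "vxnnocsy" gives "csyvxnno".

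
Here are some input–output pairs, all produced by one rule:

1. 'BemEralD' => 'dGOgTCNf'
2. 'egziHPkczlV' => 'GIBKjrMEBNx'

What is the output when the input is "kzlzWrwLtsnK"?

Each output is the input with this applied: flip the case of every letter, then shift every letter 2 places forward in the alphabet (wrapping around).
Applying both steps to "kzlzWrwLtsnK": "KZLZwRWlTSNk", then "MBNByTYnVUPm".

MBNByTYnVUPm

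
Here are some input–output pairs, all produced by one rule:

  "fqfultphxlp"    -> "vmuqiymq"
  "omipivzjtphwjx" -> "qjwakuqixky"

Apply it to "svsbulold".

The pattern: shift every letter 1 place forward in the alphabet (wrapping around), then delete the first 3 characters.
Starting from "svsbulold": after the first operation, "twtcvmpme"; after the second, "cvmpme".

cvmpme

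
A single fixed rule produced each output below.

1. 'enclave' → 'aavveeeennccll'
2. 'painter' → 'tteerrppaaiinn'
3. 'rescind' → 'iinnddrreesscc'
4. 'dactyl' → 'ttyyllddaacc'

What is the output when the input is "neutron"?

What's happening: move the last 3 characters to the front (rotate right by 3), then double every character.
Working it through for "neutron": intermediate "ronneut", final "rroonnnneeuutt".

rroonnnneeuutt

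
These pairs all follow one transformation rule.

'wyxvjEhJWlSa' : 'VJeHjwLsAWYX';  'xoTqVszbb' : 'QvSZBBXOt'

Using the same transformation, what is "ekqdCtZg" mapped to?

DcTzGEKQ

Rule — flip the case of every letter, then move the first 3 characters to the end (rotate left by 3).
On "ekqdCtZg": the first step gives "EKQDcTzG", and the second then gives "DcTzGEKQ".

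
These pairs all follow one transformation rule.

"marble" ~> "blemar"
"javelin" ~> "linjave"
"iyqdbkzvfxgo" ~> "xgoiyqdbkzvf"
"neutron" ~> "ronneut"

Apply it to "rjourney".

neyrjour

The transformation: move the last 3 characters to the front (rotate right by 3).
So "rjourney" becomes "neyrjour".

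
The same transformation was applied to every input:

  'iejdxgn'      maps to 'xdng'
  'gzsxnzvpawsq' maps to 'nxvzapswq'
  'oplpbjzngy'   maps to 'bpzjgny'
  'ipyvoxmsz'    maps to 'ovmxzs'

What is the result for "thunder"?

dnre

Rule — delete the first 3 characters, then swap each adjacent pair of characters (1↔2, 3↔4, ...).
On "thunder": the first step gives "nder", and the second then gives "dnre".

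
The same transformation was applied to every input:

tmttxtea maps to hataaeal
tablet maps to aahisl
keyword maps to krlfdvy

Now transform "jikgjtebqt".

aqprnqalix

What's happening: move the last character to the front, then shift every letter 7 places forward in the alphabet (wrapping around).
Doing the same to "jikgjtebqt": "aqprnqalix".
(Check on "tmttxtea": → "atmttxte" → "hataaeal" ✓)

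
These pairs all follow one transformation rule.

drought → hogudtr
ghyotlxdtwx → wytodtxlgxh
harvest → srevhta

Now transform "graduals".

What's happening: take characters alternately from the front and the back (1st, last, 2nd, 2nd-last, ...), then move the first 3 characters to the end (rotate left by 3).
On "graduals": the first step gives "gsrlaadu", and the second then gives "laadugsr".

laadugsr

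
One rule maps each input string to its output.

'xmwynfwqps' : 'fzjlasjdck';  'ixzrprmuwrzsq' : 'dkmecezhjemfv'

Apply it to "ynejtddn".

Rule — swap the first and last characters, then shift every letter 13 places forward in the alphabet (wrapping around) — i.e. ROT13.
So "ynejtddn" becomes "aarwgqql".
(Check on "ixzrprmuwrzsq": → "qxzrprmuwrzsi" → "dkmecezhjemfv" ✓)

aarwgqql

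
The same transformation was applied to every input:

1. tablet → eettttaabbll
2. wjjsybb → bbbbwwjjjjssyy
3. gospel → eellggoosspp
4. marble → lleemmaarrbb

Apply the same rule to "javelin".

The rule is to move the last 2 characters to the front (rotate right by 2), then double every character.
Working it through for "javelin": intermediate "injavel", final "iinnjjaavveell".
(Check on "wjjsybb": → "bbwjjsy" → "bbbbwwjjjjssyy" ✓)

iinnjjaavveell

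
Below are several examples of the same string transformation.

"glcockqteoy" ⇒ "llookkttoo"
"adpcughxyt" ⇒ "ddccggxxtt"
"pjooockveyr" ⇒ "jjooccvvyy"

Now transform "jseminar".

Each output is the input with this applied: keep every other character starting from the second (positions 2nd, 4th, 6th, ...), then double every character.
Starting from "jseminar": after the first operation, "smnr"; after the second, "ssmmnnrr".

ssmmnnrr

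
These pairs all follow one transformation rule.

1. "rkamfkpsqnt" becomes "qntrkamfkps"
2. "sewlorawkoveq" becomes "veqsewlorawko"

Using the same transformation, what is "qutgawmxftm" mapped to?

ftmqutgawmx

Rule — move the last 3 characters to the front (rotate right by 3).
On "qutgawmxftm" that produces "ftmqutgawmx".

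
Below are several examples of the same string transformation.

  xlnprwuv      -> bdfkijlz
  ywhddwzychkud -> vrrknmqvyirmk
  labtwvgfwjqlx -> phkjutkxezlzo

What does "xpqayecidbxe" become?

eomsqwrplsld

The rule is to move the first 2 characters to the end (rotate left by 2), then shift every letter 12 places backward in the alphabet (wrapping around).
Working it through for "xpqayecidbxe": intermediate "qayecidbxexp", final "eomsqwrplsld".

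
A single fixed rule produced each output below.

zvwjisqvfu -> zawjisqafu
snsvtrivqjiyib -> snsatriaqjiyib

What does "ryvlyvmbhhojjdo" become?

ryalyambhhojjdo

In each case the input is transformed by: replace every "v" with "a".
For "ryvlyvmbhhojjdo" the result is "ryalyambhhojjdo".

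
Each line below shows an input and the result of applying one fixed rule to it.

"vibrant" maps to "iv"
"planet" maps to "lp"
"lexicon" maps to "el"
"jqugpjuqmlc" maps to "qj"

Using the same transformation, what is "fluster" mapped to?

lf

Rule — swap each adjacent pair of characters (1↔2, 3↔4, ...), then keep only the first 2 characters.
On "fluster": the first step gives "lfsuetr", and the second then gives "lf".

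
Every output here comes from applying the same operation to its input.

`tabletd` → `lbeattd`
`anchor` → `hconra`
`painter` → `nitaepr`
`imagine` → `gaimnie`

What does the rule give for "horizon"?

In each case the input is transformed by: move the first 3 characters to the end (rotate left by 3), then take characters alternately from the front and the back (1st, last, 2nd, 2nd-last, ...).
On "horizon" that produces "irzoohn".
(Check on "painter": → "nterpai" → "nitaepr" ✓)

irzoohn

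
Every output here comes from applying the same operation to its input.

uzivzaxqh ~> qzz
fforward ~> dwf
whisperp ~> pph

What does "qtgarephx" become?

hrt

The transformation: keep one character in every 3, starting at position 2 (positions 2nd, 5th, 8th, ...), then reverse the string.
On "qtgarephx": the first step gives "trh", and the second then gives "hrt".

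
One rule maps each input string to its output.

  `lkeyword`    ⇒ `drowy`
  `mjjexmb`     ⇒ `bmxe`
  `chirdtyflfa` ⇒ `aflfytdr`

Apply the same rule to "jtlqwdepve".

evpedwq

The transformation: reverse the string, then delete the last 3 characters.
For "jtlqwdepve", step one produces "evpedwqltj"; step two turns that into "evpedwq".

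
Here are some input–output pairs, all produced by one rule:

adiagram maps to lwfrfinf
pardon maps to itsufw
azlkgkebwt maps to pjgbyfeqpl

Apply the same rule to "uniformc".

twrhzsnk

What's happening: shift every letter 5 places forward in the alphabet (wrapping around), then swap the front and back halves of the string.
On "uniformc" that produces "twrhzsnk".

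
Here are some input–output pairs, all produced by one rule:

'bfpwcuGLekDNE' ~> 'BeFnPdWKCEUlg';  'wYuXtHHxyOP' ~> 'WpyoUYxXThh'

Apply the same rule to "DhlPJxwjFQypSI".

Rule — take characters alternately from the front and the back (1st, last, 2nd, 2nd-last, ...), then flip the case of every letter.
Applying that to "DhlPJxwjFQypSI" gives "diHsLPpYjqXfWJ".
(Check on "bfpwcuGLekDNE": → "bEfNpDwkceuLG" → "BeFnPdWKCEUlg" ✓)

diHsLPpYjqXfWJ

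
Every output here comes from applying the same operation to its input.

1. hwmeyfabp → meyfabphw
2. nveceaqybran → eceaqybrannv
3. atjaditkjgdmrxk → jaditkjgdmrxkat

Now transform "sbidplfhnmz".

idplfhnmzsb

Looking at the pairs, the operation is to move the first 2 characters to the end (rotate left by 2).
So "sbidplfhnmz" becomes "idplfhnmzsb".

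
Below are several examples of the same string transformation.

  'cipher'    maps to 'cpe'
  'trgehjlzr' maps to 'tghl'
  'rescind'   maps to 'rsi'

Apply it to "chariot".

What's happening: swap each adjacent pair of characters (1↔2, 3↔4, ...), then keep every other character starting from the second (positions 2nd, 4th, 6th, ...).
For "chariot" the result is "cai".

cai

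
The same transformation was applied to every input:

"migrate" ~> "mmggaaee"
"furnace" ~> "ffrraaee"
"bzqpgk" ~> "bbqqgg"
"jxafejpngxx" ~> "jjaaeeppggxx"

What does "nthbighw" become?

In each case the input is transformed by: keep every other character starting from the first (positions 1st, 3rd, 5th, ...), then double every character.
For "nthbighw", step one produces "nhih"; step two turns that into "nnhhiihh".

nnhhiihh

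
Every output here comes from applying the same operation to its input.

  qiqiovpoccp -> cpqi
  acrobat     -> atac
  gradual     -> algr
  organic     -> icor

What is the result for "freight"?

The rule is to move the last 2 characters to the front (rotate right by 2), then keep only the first 4 characters.
Starting from "freight": after the first operation, "htfreig"; after the second, "htfr".

htfr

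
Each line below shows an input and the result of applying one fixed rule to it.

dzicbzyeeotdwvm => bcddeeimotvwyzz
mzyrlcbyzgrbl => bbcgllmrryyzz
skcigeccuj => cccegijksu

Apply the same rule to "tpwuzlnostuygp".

What's happening: sort the characters into alphabetical order.
On "tpwuzlnostuygp" that produces "glnoppsttuuwyz".

glnoppsttuuwyz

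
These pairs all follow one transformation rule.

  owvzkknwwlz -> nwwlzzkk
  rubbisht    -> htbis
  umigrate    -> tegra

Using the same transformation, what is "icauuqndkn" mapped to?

The pattern: delete the first 3 characters, then move the first 3 characters to the end (rotate left by 3).
Working it through for "icauuqndkn": intermediate "uuqndkn", final "ndknuuq".
(Check on "umigrate": → "grate" → "tegra" ✓)

ndknuuq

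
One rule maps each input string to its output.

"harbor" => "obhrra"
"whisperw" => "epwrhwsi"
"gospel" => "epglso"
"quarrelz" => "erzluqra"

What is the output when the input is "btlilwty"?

wlyttbil

What's happening: swap the front and back halves of the string, then swap each adjacent pair of characters (1↔2, 3↔4, ...).
On "btlilwty": the first step gives "lwtybtli", and the second then gives "wlyttbil".
(Check on "whisperw": → "perwwhis" → "epwrhwsi" ✓)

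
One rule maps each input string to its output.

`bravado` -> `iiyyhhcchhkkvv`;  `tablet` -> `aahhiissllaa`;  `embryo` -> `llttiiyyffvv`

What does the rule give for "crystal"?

jjyyffzzaahhss

The rule is to shift every letter 7 places forward in the alphabet (wrapping around), then double every character.
Starting from "crystal": after the first operation, "jyfzahs"; after the second, "jjyyffzzaahhss".
(Check on "bravado": → "iyhchkv" → "iiyyhhcchhkkvv" ✓)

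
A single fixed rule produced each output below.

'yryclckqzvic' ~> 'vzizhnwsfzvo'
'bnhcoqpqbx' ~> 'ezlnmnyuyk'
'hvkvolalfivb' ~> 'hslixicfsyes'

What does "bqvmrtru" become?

sjoqoryn

Rule — shift every letter 3 places backward in the alphabet (wrapping around), then move the first 2 characters to the end (rotate left by 2).
For "bqvmrtru", step one produces "ynsjoqor"; step two turns that into "sjoqoryn".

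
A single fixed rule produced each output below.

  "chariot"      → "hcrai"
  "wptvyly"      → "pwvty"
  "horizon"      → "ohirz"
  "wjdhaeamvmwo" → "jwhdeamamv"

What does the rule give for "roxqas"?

Looking at the pairs, the operation is to delete the last 2 characters, then swap each adjacent pair of characters (1↔2, 3↔4, ...).
Working it through for "roxqas": intermediate "roxq", final "orqx".

orqx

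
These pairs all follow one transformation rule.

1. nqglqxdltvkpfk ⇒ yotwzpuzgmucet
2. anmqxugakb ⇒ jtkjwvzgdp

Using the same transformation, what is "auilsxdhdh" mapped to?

Each output is the input with this applied: shift every letter 9 places forward in the alphabet (wrapping around), then move the last 3 characters to the front (rotate right by 3).
Applying both steps to "auilsxdhdh": "jdrubgmqmq", then "qmqjdrubgm".

qmqjdrubgm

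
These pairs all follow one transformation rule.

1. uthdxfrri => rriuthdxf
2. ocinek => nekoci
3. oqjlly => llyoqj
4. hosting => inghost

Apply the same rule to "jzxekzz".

The rule is to move the last 3 characters to the front (rotate right by 3).
Doing the same to "jzxekzz": "kzzjzxe".

kzzjzxe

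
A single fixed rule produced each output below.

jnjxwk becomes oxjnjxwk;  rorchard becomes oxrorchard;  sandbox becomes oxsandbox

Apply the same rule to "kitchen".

oxkitchen

Each output is the input with this applied: prepend "ox".
For "kitchen" the result is "oxkitchen".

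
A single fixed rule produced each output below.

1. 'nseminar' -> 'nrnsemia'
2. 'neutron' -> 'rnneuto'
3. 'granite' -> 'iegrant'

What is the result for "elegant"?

What's happening: move the last 2 characters to the front (rotate right by 2), then swap the first and last characters.
"elegant" → "ntelega" → "atelegn".
(Check on "neutron": → "onneutr" → "rnneuto" ✓)

atelegn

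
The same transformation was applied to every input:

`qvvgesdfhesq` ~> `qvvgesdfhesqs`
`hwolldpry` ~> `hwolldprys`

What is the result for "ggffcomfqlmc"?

ggffcomfqlmcs

Each output is the input with this applied: append "s".
"ggffcomfqlmc" → "ggffcomfqlmcs".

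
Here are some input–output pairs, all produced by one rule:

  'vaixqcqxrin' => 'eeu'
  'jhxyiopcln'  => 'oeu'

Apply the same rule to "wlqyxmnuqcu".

eu

The rule is to shift every letter 7 places forward in the alphabet (wrapping around), then keep only the vowels.
Working it through for "wlqyxmnuqcu": intermediate "dsxfetubxjb", final "eu".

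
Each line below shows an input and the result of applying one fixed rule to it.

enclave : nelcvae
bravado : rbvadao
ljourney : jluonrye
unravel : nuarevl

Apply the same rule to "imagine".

Rule — swap each adjacent pair of characters (1↔2, 3↔4, ...).
So "imagine" becomes "miganie".

miganie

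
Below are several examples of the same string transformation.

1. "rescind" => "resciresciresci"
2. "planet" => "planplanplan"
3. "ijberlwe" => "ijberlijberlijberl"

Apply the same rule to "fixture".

Rule — delete the last 2 characters, then write the whole string 3 times in a row.
For "fixture", step one produces "fixtu"; step two turns that into "fixtufixtufixtu".

fixtufixtufixtu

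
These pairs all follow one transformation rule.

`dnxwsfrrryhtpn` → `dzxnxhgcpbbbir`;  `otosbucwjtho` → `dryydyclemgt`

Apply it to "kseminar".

xkbucows

Rule — shift every letter 10 places forward in the alphabet (wrapping around), then move the last 3 characters to the front (rotate right by 3).
On "kseminar": the first step gives "ucowsxkb", and the second then gives "xkbucows".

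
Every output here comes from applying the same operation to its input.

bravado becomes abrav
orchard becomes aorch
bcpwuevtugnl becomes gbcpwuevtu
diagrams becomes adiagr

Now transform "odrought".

godrou

The pattern: delete the last 2 characters, then move the last character to the front.
"odrought" → "odroug" → "godrou".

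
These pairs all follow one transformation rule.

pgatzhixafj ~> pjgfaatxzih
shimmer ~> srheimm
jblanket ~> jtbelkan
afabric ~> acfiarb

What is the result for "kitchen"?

Rule — take characters alternately from the front and the back (1st, last, 2nd, 2nd-last, ...).
Applying that to "kitchen" gives "kniethc".

kniethc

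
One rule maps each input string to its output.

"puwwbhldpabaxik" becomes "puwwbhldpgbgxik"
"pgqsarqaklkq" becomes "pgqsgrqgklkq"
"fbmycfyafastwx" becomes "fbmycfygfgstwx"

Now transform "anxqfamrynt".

gnxqfgmrynt

The rule is to replace every "a" with "g".
"anxqfamrynt" → "gnxqfgmrynt".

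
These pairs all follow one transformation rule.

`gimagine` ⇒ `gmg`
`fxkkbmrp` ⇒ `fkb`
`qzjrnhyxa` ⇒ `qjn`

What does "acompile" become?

aop

The rule is to delete the last 3 characters, then keep every other character starting from the first (positions 1st, 3rd, 5th, ...).
Starting from "acompile": after the first operation, "acomp"; after the second, "aop".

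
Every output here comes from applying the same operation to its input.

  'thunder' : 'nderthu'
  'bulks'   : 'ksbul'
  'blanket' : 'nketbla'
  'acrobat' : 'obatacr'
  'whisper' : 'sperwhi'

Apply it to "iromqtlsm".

In each case the input is transformed by: move the first 3 characters to the end (rotate left by 3).
Applying that to "iromqtlsm" gives "mqtlsmiro".

mqtlsmiro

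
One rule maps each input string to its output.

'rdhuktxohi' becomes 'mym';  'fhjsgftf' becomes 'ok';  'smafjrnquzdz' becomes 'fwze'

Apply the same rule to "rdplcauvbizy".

Each output is the input with this applied: keep one character in every 3, starting at position 3 (positions 3rd, 6th, 9th, ...), then shift every letter 5 places forward in the alphabet (wrapping around).
For "rdplcauvbizy" the result is "ufgd".
(Check on "rdhuktxohi": → "hth" → "mym" ✓)

ufgd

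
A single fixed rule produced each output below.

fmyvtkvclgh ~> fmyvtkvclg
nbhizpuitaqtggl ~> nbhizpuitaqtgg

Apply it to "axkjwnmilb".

Looking at the pairs, the operation is to delete the last character.
On "axkjwnmilb" that produces "axkjwnmil".

axkjwnmil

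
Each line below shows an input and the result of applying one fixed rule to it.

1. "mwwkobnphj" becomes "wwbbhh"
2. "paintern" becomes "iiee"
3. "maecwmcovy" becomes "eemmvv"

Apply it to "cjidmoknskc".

Looking at the pairs, the operation is to keep one character in every 3, starting at position 3 (positions 3rd, 6th, 9th, ...), then double every character.
Working it through for "cjidmoknskc": intermediate "ios", final "iiooss".

iiooss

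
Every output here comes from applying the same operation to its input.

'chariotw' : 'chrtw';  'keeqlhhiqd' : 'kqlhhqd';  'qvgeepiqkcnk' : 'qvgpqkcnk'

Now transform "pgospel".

In each case the input is transformed by: remove every vowel.
For "pgospel" the result is "pgspl".

pgspl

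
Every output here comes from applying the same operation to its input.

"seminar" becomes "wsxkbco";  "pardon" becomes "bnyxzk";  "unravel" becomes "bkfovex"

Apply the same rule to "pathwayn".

drgkixzk

The transformation: shift every letter 10 places forward in the alphabet (wrapping around), then move the first 2 characters to the end (rotate left by 2).
Working it through for "pathwayn": intermediate "zkdrgkix", final "drgkixzk".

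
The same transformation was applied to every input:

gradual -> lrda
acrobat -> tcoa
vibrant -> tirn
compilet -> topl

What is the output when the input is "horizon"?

In each case the input is transformed by: move the last character to the front, then keep every other character starting from the first (positions 1st, 3rd, 5th, ...).
"horizon" → "noio".
(Check on "vibrant": → "tvibran" → "tirn" ✓)

noio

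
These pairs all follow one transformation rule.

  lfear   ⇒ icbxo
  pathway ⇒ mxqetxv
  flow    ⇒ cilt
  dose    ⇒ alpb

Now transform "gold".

dlia

The pattern: shift every letter 3 places backward in the alphabet (wrapping around).
On "gold" that produces "dlia".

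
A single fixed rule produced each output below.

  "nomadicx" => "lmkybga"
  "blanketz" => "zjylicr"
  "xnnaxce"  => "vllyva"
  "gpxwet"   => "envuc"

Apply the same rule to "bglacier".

Rule — shift every letter 2 places backward in the alphabet (wrapping around), then delete the last character.
"bglacier" → "zejyagcp" → "zejyagc".

zejyagc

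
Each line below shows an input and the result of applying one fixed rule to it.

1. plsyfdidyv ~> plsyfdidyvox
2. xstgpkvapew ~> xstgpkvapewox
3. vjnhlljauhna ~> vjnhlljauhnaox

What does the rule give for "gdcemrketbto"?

What's happening: append "ox".
For "gdcemrketbto" the result is "gdcemrketbtoox".

gdcemrketbtoox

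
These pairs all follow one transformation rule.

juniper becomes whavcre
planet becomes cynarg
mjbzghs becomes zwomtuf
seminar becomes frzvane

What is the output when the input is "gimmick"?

tvzzvpx

What's happening: shift every letter 13 places forward in the alphabet (wrapping around) — i.e. ROT13.
For "gimmick" the result is "tvzzvpx".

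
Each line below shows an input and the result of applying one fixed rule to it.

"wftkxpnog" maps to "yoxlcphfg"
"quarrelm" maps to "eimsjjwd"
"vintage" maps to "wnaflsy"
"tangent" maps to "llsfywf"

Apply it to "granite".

The transformation: shift every letter 8 places backward in the alphabet (wrapping around), then move the last character to the front.
"granite" → "yjsfalw" → "wyjsfal".
(Check on "wftkxpnog": → "oxlcphfgy" → "yoxlcphfg" ✓)

wyjsfal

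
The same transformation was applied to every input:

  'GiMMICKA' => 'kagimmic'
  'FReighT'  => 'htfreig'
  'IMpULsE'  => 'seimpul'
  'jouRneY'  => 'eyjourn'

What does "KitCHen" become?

enkitch

In each case the input is transformed by: move the last 2 characters to the front (rotate right by 2), then convert every letter to lowercase.
Applying both steps to "KitCHen": "enKitCH", then "enkitch".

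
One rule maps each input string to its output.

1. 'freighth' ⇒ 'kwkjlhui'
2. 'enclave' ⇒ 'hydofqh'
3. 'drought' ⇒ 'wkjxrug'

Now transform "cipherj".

muhkslf

What's happening: shift every letter 3 places forward in the alphabet (wrapping around), then reverse the string.
"cipherj" → "flskhum" → "muhkslf".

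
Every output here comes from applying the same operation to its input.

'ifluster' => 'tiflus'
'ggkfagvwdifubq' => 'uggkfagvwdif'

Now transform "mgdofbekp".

The rule is to delete the last 2 characters, then move the last character to the front.
Applying both steps to "mgdofbekp": "mgdofbe", then "emgdofb".

emgdofb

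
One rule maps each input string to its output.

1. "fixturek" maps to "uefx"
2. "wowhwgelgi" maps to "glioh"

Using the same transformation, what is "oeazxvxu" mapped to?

In each case the input is transformed by: swap the front and back halves of the string, then keep every other character starting from the first (positions 1st, 3rd, 5th, ...).
Working it through for "oeazxvxu": intermediate "xvxuoeaz", final "xxoa".

xxoa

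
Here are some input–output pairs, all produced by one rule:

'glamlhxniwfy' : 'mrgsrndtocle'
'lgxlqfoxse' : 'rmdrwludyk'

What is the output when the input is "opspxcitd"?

The transformation: shift every letter 6 places forward in the alphabet (wrapping around).
Applying that to "opspxcitd" gives "uvyvdiozj".

uvyvdiozj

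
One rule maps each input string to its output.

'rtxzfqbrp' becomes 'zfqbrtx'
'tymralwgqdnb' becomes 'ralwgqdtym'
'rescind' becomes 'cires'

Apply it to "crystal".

Each output is the input with this applied: delete the last 2 characters, then move the first 3 characters to the end (rotate left by 3).
Applying both steps to "crystal": "cryst", then "stcry".

stcry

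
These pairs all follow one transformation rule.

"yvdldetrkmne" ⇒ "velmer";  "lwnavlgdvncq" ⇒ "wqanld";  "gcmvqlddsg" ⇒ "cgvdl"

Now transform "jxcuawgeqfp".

xfuew

The rule is to keep every other character starting from the second (positions 2nd, 4th, 6th, ...), then take characters alternately from the front and the back (1st, last, 2nd, 2nd-last, ...).
Starting from "jxcuawgeqfp": after the first operation, "xuwef"; after the second, "xfuew".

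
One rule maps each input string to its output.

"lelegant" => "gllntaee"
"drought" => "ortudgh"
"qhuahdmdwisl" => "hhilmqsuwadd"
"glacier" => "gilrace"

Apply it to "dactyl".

ltyacd

The rule is to sort the characters into alphabetical order, then move the first 3 characters to the end (rotate left by 3).
On "dactyl": the first step gives "acdlty", and the second then gives "ltyacd".
(Check on "qhuahdmdwisl": → "addhhilmqsuw" → "hhilmqsuwadd" ✓)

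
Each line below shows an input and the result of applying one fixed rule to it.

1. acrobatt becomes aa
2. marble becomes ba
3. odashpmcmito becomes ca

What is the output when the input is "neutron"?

The rule is to sort the characters into reverse alphabetical order, then keep only the last 2 characters.
"neutron" → "utronne" → "ne".

ne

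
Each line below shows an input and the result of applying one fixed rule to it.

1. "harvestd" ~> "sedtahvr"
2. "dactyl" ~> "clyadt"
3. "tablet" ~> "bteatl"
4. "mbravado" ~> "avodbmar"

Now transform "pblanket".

kntebpal

What's happening: swap each adjacent pair of characters (1↔2, 3↔4, ...), then swap the front and back halves of the string.
Starting from "pblanket": after the first operation, "bpalknte"; after the second, "kntebpal".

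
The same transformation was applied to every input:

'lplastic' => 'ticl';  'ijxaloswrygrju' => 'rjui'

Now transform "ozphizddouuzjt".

zjto

What's happening: move the first character to the end, then keep only the last 4 characters.
For "ozphizddouuzjt", step one produces "zphizddouuzjto"; step two turns that into "zjto".
(Check on "lplastic": → "plasticl" → "ticl" ✓)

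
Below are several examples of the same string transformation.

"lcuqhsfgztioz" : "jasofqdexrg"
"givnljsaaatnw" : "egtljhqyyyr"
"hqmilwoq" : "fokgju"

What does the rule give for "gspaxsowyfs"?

eqnyvqmuw

What's happening: shift every letter 2 places backward in the alphabet (wrapping around), then delete the last 2 characters.
Starting from "gspaxsowyfs": after the first operation, "eqnyvqmuwdq"; after the second, "eqnyvqmuw".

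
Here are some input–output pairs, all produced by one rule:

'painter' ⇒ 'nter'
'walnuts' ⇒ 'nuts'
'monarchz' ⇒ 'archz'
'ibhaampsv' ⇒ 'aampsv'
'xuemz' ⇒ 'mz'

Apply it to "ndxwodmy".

wodmy

What's happening: delete the first 3 characters.
"ndxwodmy" → "wodmy".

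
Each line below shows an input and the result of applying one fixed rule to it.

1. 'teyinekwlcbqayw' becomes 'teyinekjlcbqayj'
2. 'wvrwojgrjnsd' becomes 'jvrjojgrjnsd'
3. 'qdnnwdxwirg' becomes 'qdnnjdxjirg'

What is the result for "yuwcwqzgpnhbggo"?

yujcjqzgpnhbggo

Looking at the pairs, the operation is to replace every "w" with "j".
"yuwcwqzgpnhbggo" → "yujcjqzgpnhbggo".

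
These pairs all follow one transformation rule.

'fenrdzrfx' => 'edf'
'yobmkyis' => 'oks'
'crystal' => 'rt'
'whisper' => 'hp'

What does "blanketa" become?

Looking at the pairs, the operation is to keep one character in every 3, starting at position 2 (positions 2nd, 5th, 8th, ...).
Applying that to "blanketa" gives "lka".

lka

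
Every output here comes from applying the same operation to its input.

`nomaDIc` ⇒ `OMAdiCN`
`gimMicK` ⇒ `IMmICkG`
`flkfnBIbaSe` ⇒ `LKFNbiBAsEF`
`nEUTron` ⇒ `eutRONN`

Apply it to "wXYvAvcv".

Looking at the pairs, the operation is to flip the case of every letter, then move the first character to the end.
Working it through for "wXYvAvcv": intermediate "WxyVaVCV", final "xyVaVCVW".

xyVaVCVW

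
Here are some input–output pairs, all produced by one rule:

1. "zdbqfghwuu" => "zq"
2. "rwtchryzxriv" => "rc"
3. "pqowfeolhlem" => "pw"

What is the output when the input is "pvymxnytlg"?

In each case the input is transformed by: keep one character in every 3, starting at position 1 (positions 1st, 4th, 7th, ...), then keep only the first 2 characters.
Applying both steps to "pvymxnytlg": "pmyg", then "pm".
(Check on "pqowfeolhlem": → "pwol" → "pw" ✓)

pm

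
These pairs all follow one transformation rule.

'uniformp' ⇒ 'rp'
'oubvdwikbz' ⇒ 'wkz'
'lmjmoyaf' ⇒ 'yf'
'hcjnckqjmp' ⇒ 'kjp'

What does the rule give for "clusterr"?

The rule is to keep every other character starting from the second (positions 2nd, 4th, 6th, ...), then delete the first 2 characters.
Working it through for "clusterr": intermediate "lser", final "er".

er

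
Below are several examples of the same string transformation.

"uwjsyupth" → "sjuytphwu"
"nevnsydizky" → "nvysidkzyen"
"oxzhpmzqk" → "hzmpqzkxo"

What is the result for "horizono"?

Each output is the input with this applied: swap each adjacent pair of characters (1↔2, 3↔4, ...), then move the first 2 characters to the end (rotate left by 2).
Working it through for "horizono": intermediate "ohirozon", final "irozonoh".
(Check on "nevnsydizky": → "ennvysidkzy" → "nvysidkzyen" ✓)

irozonoh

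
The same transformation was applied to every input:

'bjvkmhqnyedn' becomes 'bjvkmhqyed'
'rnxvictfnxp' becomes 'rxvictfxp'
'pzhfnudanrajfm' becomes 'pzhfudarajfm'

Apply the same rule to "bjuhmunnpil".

Rule — remove every "n".
Doing the same to "bjuhmunnpil": "bjuhmupil".

bjuhmupil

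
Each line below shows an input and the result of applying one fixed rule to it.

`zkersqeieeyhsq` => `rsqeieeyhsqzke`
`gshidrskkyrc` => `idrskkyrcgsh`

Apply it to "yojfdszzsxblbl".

What's happening: move the first 3 characters to the end (rotate left by 3).
On "yojfdszzsxblbl" that produces "fdszzsxblblyoj".

fdszzsxblblyoj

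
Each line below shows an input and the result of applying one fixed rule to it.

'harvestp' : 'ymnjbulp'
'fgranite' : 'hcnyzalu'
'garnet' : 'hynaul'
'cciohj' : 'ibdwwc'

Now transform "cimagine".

achywcgu

The transformation: swap the front and back halves of the string, then shift every letter 6 places backward in the alphabet (wrapping around).
For "cimagine", step one produces "ginecima"; step two turns that into "achywcgu".
(Check on "harvestp": → "estpharv" → "ymnjbulp" ✓)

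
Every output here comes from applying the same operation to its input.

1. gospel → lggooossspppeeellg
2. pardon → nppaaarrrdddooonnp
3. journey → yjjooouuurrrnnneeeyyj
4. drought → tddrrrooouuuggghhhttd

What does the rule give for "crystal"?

The rule is to repeat every character 3 times, then swap the first and last characters.
Working it through for "crystal": intermediate "cccrrryyyssstttaaalll", final "lccrrryyyssstttaaallc".

lccrrryyyssstttaaallc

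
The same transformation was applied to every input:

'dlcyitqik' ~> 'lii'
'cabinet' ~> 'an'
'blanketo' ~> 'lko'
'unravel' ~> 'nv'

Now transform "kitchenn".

ihn

Looking at the pairs, the operation is to keep one character in every 3, starting at position 2 (positions 2nd, 5th, 8th, ...).
So "kitchenn" becomes "ihn".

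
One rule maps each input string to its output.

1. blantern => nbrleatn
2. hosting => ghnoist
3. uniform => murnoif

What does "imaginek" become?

kiemnaig

What's happening: reverse the string, then take characters alternately from the front and the back (1st, last, 2nd, 2nd-last, ...).
Applying both steps to "imaginek": "kenigami", then "kiemnaig".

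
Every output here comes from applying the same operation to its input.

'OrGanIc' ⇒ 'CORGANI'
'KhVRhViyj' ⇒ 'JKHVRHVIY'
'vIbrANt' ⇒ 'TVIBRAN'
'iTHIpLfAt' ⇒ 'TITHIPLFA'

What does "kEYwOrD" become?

What's happening: move the last character to the front, then convert every letter to uppercase.
"kEYwOrD" → "DkEYwOr" → "DKEYWOR".

DKEYWOR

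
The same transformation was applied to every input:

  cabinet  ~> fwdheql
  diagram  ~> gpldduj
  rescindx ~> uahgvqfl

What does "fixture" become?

ihluaxw

Looking at the pairs, the operation is to shift every letter 3 places forward in the alphabet (wrapping around), then take characters alternately from the front and the back (1st, last, 2nd, 2nd-last, ...).
Doing the same to "fixture": "ihluaxw".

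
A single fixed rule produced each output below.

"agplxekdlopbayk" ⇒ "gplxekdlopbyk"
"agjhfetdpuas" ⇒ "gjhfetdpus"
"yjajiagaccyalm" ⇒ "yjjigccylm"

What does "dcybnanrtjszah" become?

dcybnnrtjszh

The pattern: remove every "a".
Doing the same to "dcybnanrtjszah": "dcybnnrtjszh".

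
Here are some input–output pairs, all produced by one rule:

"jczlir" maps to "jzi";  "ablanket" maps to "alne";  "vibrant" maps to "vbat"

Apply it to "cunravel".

cnae

The transformation: keep every other character starting from the first (positions 1st, 3rd, 5th, ...).
Doing the same to "cunravel": "cnae".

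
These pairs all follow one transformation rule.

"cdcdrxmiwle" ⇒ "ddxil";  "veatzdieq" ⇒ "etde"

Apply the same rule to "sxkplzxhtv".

The transformation: keep every other character starting from the second (positions 2nd, 4th, 6th, ...).
Applying that to "sxkplzxhtv" gives "xpzhv".

xpzhv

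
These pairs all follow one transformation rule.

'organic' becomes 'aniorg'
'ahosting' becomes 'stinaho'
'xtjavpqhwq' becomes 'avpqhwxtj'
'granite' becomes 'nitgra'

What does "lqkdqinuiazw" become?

dqinuiazlqk

The transformation: delete the last character, then move the first 3 characters to the end (rotate left by 3).
"lqkdqinuiazw" → "lqkdqinuiaz" → "dqinuiazlqk".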